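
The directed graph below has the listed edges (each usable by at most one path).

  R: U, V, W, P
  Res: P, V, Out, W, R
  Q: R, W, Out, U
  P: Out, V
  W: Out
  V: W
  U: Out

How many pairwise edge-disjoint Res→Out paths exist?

Assign every edge capacity 1; by Menger, the answer equals the max flow.
Path Res→Out (+1); total 1.
Path Res→P→Out (+1); total 2.
Path Res→W→Out (+1); total 3.
Path Res→R→U→Out (+1); total 4.
No residual Res→Out path; max flow = 4.
Certifying cut of size 4: {Res→Out, Res→P, Res→R, W→Out}.

4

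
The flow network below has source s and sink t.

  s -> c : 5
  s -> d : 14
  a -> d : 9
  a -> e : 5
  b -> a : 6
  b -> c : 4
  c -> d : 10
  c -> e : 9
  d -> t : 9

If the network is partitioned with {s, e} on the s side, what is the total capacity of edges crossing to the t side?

Edges leaving {s, e}: s→c (5), s→d (14).
Cut capacity = 5 + 14 = 19.

19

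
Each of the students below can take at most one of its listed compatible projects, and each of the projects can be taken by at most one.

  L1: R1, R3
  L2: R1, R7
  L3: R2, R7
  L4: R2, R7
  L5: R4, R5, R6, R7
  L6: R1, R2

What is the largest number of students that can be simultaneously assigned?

Unit-capacity flow: source→left, listed edges, right→sink; max matching = max flow.
Augmenting path L1→R1 (+1); matched 1.
Augmenting path L2→R7 (+1); matched 2.
Augmenting path L3→R2 (+1); matched 3.
Augmenting path L5→R4 (+1); matched 4.
Augmenting path L6→R1→L1→R3 (+1); matched 5.
No augmenting path remains; maximum matching = 5.
König certificate: {L1, L5, R1, R2, R7} is a vertex cover of size 5 (every listed pair touches it), so no matching can be larger.

5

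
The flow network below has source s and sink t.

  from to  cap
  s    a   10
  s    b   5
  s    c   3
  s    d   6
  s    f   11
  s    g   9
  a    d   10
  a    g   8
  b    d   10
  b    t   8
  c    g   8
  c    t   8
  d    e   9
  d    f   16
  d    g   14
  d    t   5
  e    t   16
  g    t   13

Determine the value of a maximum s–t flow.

Augment s→b→t: bottleneck 5, flow now 5.
Augment s→c→t: bottleneck 3, flow now 8.
Augment s→d→t: bottleneck 5, flow now 13.
Augment s→g→t: bottleneck 9, flow now 22.
Augment s→a→g→t: bottleneck 4, flow now 26.
Augment s→d→e→t: bottleneck 1, flow now 27.
Augment s→a→d→e→t: bottleneck 6, flow now 33.
No augmenting path remains; maximum flow = 33.
In the residual graph, reachable from s: {s, f}.
Min-cut edges: s→a (10), s→b (5), s→c (3), s→d (6), s→g (9); capacity 10 + 5 + 3 + 6 + 9 = 33.
This cut is saturated, so no flow can exceed 33.

33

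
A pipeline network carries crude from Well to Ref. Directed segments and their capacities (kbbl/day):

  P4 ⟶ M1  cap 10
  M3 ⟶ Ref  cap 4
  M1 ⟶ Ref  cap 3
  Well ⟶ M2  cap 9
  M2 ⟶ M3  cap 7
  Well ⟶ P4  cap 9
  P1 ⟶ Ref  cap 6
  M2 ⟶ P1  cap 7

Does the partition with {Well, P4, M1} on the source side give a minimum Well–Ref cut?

Yes — it is a minimum cut (capacity 12).

Given cut capacity: 9 + 3 = 12.
Augment Well→P4→M1→Ref: bottleneck 3, flow now 3.
Augment Well→M2→P1→Ref: bottleneck 6, flow now 9.
Augment Well→M2→M3→Ref: bottleneck 3, flow now 12.
No augmenting path remains; maximum flow = 12.
Cut capacity 12 equals the max flow, so it is a minimum cut.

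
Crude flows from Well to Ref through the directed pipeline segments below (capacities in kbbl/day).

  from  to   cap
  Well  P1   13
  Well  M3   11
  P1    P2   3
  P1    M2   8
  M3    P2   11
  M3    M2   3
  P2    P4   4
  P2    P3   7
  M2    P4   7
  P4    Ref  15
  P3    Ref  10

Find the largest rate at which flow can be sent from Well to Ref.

Augment Well→P1→P2→P4→Ref: bottleneck 3, flow now 3.
Augment Well→P1→M2→P4→Ref: bottleneck 7, flow now 10.
Augment Well→M3→P2→P4→Ref: bottleneck 1, flow now 11.
Augment Well→M3→P2→P3→Ref: bottleneck 7, flow now 18.
No augmenting path remains; maximum flow = 18.
In the residual graph, reachable from Well: {Well, P1, M3, P2, M2}.
Min-cut edges: P2→P4 (4), P2→P3 (7), M2→P4 (7); capacity 4 + 7 + 7 = 18.
This cut is saturated, so no flow can exceed 18.

18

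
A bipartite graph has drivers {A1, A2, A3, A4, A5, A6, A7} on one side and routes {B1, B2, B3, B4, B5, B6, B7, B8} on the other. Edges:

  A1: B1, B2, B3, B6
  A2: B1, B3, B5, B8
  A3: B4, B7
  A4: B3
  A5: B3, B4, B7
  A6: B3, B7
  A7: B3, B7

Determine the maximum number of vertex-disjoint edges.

5

Unit-capacity flow: source→left, listed edges, right→sink; max matching = max flow.
Augmenting path A1→B1 (+1); matched 1.
Augmenting path A2→B3 (+1); matched 2.
Augmenting path A3→B4 (+1); matched 3.
Augmenting path A5→B7 (+1); matched 4.
Augmenting path A4→B3→A2→B5 (+1); matched 5.
No augmenting path remains; maximum matching = 5.
König certificate: {A1, A2, B3, B4, B7} is a vertex cover of size 5 (every listed pair touches it), so no matching can be larger.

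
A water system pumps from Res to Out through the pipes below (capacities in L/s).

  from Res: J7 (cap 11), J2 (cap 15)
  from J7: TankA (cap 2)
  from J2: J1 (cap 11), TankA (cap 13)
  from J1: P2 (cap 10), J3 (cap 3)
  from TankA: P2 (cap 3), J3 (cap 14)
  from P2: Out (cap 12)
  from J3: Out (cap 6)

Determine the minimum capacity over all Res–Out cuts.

Augment Res→J7→TankA→P2→Out: bottleneck 2, flow now 2.
Augment Res→J2→J1→P2→Out: bottleneck 10, flow now 12.
Augment Res→J2→J1→J3→Out: bottleneck 1, flow now 13.
Augment Res→J2→TankA→J3→Out: bottleneck 4, flow now 17.
No augmenting path remains; maximum flow = 17.
By max-flow min-cut, the minimum cut capacity equals the max flow.
In the residual graph, reachable from Res: {Res, J7}.
Min-cut edges: Res→J2 (15), J7→TankA (2); capacity 15 + 2 = 17.

17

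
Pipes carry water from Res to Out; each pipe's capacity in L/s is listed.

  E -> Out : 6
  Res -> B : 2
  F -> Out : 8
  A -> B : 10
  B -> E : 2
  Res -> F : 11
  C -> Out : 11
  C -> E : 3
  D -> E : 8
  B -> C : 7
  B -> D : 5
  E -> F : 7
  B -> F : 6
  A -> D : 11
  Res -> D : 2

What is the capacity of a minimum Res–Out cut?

Augment Res→F→Out: bottleneck 8, flow now 8.
Augment Res→B→C→Out: bottleneck 2, flow now 10.
Augment Res→D→E→Out: bottleneck 2, flow now 12.
No augmenting path remains; maximum flow = 12.
By max-flow min-cut, the minimum cut capacity equals the max flow.
In the residual graph, reachable from Res: {Res, F}.
Min-cut edges: Res→B (2), Res→D (2), F→Out (8); capacity 2 + 2 + 8 = 12.

12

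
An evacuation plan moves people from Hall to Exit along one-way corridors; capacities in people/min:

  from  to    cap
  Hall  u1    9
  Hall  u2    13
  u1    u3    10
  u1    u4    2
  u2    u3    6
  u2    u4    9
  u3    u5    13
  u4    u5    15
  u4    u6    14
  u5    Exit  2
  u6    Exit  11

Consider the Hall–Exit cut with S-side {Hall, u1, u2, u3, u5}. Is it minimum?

Yes — it is a minimum cut (capacity 13).

Given cut capacity: 2 + 9 + 2 = 13.
Augment Hall→u1→u3→u5→Exit: bottleneck 2, flow now 2.
Augment Hall→u1→u4→u6→Exit: bottleneck 2, flow now 4.
Augment Hall→u2→u4→u6→Exit: bottleneck 9, flow now 13.
No augmenting path remains; maximum flow = 13.
Cut capacity 13 equals the max flow, so it is a minimum cut.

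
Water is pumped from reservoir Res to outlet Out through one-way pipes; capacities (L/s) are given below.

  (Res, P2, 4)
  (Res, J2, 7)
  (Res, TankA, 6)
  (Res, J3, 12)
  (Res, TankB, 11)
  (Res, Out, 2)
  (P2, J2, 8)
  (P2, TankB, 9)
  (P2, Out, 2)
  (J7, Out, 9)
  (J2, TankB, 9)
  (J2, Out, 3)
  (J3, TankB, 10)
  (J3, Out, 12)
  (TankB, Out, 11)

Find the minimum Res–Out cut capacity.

30

Augment Res→Out: bottleneck 2, flow now 2.
Augment Res→P2→Out: bottleneck 2, flow now 4.
Augment Res→J2→Out: bottleneck 3, flow now 7.
Augment Res→J3→Out: bottleneck 12, flow now 19.
Augment Res→TankB→Out: bottleneck 11, flow now 30.
No augmenting path remains; maximum flow = 30.
By max-flow min-cut, the minimum cut capacity equals the max flow.
In the residual graph, reachable from Res: {Res, P2, J2, TankA, TankB}.
Min-cut edges: Res→J3 (12), Res→Out (2), P2→Out (2), J2→Out (3), TankB→Out (11); capacity 12 + 2 + 2 + 3 + 11 = 30.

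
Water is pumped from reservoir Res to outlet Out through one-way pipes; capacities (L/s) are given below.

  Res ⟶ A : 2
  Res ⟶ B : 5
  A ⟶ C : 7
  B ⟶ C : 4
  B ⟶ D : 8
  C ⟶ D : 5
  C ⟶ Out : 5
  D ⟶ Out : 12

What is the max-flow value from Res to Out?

7

Augment Res→A→C→Out: bottleneck 2, flow now 2.
Augment Res→B→C→Out: bottleneck 3, flow now 5.
Augment Res→B→D→Out: bottleneck 2, flow now 7.
No augmenting path remains; maximum flow = 7.
In the residual graph, reachable from Res: {Res}.
Min-cut edges: Res→A (2), Res→B (5); capacity 2 + 5 = 7.
This cut is saturated, so no flow can exceed 7.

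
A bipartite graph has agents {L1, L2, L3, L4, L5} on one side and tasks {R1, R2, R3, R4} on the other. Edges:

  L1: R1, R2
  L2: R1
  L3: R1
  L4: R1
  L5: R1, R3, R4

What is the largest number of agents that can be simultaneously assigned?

Unit-capacity flow: source→left, listed edges, right→sink; max matching = max flow.
Augmenting path L1→R1 (+1); matched 1.
Augmenting path L5→R3 (+1); matched 2.
Augmenting path L2→R1→L1→R2 (+1); matched 3.
No augmenting path remains; maximum matching = 3.
König certificate: {L1, L5, R1} is a vertex cover of size 3 (every listed pair touches it), so no matching can be larger.

3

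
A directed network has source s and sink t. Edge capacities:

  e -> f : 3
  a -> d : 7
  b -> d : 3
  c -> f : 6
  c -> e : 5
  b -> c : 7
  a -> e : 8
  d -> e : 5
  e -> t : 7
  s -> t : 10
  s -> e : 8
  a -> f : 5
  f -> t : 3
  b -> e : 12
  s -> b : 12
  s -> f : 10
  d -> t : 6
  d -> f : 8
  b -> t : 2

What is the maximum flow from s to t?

Augment s→t: bottleneck 10, flow now 10.
Augment s→b→t: bottleneck 2, flow now 12.
Augment s→e→t: bottleneck 7, flow now 19.
Augment s→f→t: bottleneck 3, flow now 22.
Augment s→b→d→t: bottleneck 3, flow now 25.
No augmenting path remains; maximum flow = 25.
In the residual graph, reachable from s: {s, b, c, e, f}.
Min-cut edges: s→t (10), b→d (3), b→t (2), e→t (7), f→t (3); capacity 10 + 3 + 2 + 7 + 3 = 25.
This cut is saturated, so no flow can exceed 25.

25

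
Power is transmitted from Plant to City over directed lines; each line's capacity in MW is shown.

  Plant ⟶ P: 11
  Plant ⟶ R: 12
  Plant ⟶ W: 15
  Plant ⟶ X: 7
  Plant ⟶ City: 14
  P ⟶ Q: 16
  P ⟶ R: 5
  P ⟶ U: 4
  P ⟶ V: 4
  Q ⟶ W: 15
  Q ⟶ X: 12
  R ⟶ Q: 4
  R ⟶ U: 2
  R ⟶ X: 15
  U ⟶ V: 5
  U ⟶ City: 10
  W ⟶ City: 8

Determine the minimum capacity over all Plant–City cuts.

Augment Plant→City: bottleneck 14, flow now 14.
Augment Plant→W→City: bottleneck 8, flow now 22.
Augment Plant→P→U→City: bottleneck 4, flow now 26.
Augment Plant→R→U→City: bottleneck 2, flow now 28.
No augmenting path remains; maximum flow = 28.
By max-flow min-cut, the minimum cut capacity equals the max flow.
In the residual graph, reachable from Plant: {Plant, P, Q, R, V, W, X}.
Min-cut edges: Plant→City (14), P→U (4), R→U (2), W→City (8); capacity 14 + 4 + 2 + 8 = 28.

28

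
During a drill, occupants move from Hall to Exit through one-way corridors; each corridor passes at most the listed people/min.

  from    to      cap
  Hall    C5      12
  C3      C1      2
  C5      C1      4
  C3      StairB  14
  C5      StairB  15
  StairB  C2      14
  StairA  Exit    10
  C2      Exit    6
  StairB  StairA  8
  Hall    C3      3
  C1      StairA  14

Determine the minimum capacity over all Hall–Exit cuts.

15

Augment Hall→C5→C1→StairA→Exit: bottleneck 4, flow now 4.
Augment Hall→C5→StairB→C2→Exit: bottleneck 6, flow now 10.
Augment Hall→C5→StairB→StairA→Exit: bottleneck 2, flow now 12.
Augment Hall→C3→C1→StairA→Exit: bottleneck 2, flow now 14.
Augment Hall→C3→StairB→StairA→Exit: bottleneck 1, flow now 15.
No augmenting path remains; maximum flow = 15.
By max-flow min-cut, the minimum cut capacity equals the max flow.
In the residual graph, reachable from Hall: {Hall}.
Min-cut edges: Hall→C5 (12), Hall→C3 (3); capacity 12 + 3 = 15.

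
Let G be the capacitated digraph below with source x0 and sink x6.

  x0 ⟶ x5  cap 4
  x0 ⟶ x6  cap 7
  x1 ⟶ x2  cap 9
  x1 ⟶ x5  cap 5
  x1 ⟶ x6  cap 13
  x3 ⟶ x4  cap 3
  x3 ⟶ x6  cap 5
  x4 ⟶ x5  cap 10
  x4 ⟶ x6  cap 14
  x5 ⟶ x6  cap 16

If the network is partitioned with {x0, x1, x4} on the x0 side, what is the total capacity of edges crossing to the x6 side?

Edges leaving {x0, x1, x4}: x0→x5 (4), x0→x6 (7), x1→x2 (9), x1→x5 (5), x1→x6 (13), x4→x5 (10), x4→x6 (14).
Cut capacity = 4 + 7 + 9 + 5 + 13 + 10 + 14 = 62.

62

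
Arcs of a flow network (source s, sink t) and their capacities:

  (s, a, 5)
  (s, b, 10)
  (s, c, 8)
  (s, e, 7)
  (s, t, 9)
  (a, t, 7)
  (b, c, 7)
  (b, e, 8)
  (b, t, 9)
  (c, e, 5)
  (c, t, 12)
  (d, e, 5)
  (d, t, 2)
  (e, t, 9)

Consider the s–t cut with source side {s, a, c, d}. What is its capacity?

Edges leaving {s, a, c, d}: s→b (10), s→e (7), s→t (9), a→t (7), c→e (5), c→t (12), d→e (5), d→t (2).
Cut capacity = 10 + 7 + 9 + 7 + 5 + 12 + 5 + 2 = 57.

57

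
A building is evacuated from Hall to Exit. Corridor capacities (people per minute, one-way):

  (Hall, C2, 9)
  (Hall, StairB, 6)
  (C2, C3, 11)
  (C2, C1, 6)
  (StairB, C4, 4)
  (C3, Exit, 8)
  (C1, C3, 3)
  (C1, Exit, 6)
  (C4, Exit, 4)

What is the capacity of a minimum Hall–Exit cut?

13

Augment Hall→C2→C3→Exit: bottleneck 8, flow now 8.
Augment Hall→C2→C1→Exit: bottleneck 1, flow now 9.
Augment Hall→StairB→C4→Exit: bottleneck 4, flow now 13.
No augmenting path remains; maximum flow = 13.
By max-flow min-cut, the minimum cut capacity equals the max flow.
In the residual graph, reachable from Hall: {Hall, StairB}.
Min-cut edges: Hall→C2 (9), StairB→C4 (4); capacity 9 + 4 = 13.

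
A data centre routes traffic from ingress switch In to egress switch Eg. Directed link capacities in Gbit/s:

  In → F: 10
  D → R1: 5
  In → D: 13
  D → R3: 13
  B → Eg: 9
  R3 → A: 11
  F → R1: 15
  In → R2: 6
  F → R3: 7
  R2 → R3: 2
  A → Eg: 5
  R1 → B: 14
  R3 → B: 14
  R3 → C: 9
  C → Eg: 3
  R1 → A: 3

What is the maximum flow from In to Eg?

17

Augment In→F→R3→B→Eg: bottleneck 7, flow now 7.
Augment In→F→R1→B→Eg: bottleneck 2, flow now 9.
Augment In→F→R1→A→Eg: bottleneck 1, flow now 10.
Augment In→D→R3→C→Eg: bottleneck 3, flow now 13.
Augment In→D→R3→A→Eg: bottleneck 4, flow now 17.
No augmenting path remains; maximum flow = 17.
In the residual graph, reachable from In: {In, F, D, R2, R3, R1, B, C, A}.
Min-cut edges: B→Eg (9), C→Eg (3), A→Eg (5); capacity 9 + 3 + 5 = 17.
This cut is saturated, so no flow can exceed 17.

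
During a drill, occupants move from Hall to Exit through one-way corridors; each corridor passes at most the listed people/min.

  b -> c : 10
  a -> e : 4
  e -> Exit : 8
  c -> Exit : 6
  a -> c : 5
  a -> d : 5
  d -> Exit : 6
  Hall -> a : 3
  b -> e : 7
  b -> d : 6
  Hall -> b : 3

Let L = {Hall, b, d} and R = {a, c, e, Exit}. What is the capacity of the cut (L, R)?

Edges leaving {Hall, b, d}: Hall→a (3), b→c (10), b→e (7), d→Exit (6).
Cut capacity = 3 + 10 + 7 + 6 = 26.

26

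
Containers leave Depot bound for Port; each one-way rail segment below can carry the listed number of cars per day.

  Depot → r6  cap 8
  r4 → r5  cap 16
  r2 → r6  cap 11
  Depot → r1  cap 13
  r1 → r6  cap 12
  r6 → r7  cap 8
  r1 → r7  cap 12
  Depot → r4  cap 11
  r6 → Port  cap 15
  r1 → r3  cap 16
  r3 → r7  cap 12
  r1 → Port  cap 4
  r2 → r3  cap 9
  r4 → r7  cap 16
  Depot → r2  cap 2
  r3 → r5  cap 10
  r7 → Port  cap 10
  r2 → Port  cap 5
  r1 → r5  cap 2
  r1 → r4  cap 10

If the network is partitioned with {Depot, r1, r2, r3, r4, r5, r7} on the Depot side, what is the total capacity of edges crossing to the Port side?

Edges leaving {Depot, r1, r2, r3, r4, r5, r7}: Depot→r6 (8), r1→r6 (12), r1→Port (4), r2→r6 (11), r2→Port (5), r7→Port (10).
Cut capacity = 8 + 12 + 4 + 11 + 5 + 10 = 50.

50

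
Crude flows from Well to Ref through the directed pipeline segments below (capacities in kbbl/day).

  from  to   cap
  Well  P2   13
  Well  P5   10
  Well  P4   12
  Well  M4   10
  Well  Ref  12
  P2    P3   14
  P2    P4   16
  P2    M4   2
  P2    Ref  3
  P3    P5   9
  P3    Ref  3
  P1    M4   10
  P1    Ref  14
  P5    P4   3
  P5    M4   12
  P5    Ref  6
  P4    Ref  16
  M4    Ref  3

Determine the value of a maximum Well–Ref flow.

Augment Well→Ref: bottleneck 12, flow now 12.
Augment Well→P2→Ref: bottleneck 3, flow now 15.
Augment Well→P5→Ref: bottleneck 6, flow now 21.
Augment Well→P4→Ref: bottleneck 12, flow now 33.
Augment Well→M4→Ref: bottleneck 3, flow now 36.
Augment Well→P2→P3→Ref: bottleneck 3, flow now 39.
Augment Well→P2→P4→Ref: bottleneck 4, flow now 43.
No augmenting path remains; maximum flow = 43.
In the residual graph, reachable from Well: {Well, P2, P3, P5, P4, M4}.
Min-cut edges: Well→Ref (12), P2→Ref (3), P3→Ref (3), P5→Ref (6), P4→Ref (16), M4→Ref (3); capacity 12 + 3 + 3 + 6 + 16 + 3 = 43.
This cut is saturated, so no flow can exceed 43.

43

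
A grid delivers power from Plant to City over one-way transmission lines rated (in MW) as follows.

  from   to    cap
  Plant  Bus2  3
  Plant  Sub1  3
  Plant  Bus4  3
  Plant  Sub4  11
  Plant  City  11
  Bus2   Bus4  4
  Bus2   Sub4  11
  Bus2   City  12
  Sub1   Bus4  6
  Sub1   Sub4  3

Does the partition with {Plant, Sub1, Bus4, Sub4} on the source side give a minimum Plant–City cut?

Yes — it is a minimum cut (capacity 14).

Given cut capacity: 3 + 11 = 14.
Augment Plant→City: bottleneck 11, flow now 11.
Augment Plant→Bus2→City: bottleneck 3, flow now 14.
No augmenting path remains; maximum flow = 14.
Cut capacity 14 equals the max flow, so it is a minimum cut.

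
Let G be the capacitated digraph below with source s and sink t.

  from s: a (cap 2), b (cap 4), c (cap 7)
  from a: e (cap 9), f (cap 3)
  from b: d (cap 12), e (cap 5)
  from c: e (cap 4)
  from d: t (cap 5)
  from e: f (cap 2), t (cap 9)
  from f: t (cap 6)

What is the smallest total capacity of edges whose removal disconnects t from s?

10

Augment s→a→e→t: bottleneck 2, flow now 2.
Augment s→b→d→t: bottleneck 4, flow now 6.
Augment s→c→e→t: bottleneck 4, flow now 10.
No augmenting path remains; maximum flow = 10.
By max-flow min-cut, the minimum cut capacity equals the max flow.
In the residual graph, reachable from s: {s, c}.
Min-cut edges: s→a (2), s→b (4), c→e (4); capacity 2 + 4 + 4 = 10.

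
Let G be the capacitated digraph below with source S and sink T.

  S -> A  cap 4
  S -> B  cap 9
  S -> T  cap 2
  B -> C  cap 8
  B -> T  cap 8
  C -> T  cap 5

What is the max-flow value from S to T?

11

Augment S→T: bottleneck 2, flow now 2.
Augment S→B→T: bottleneck 8, flow now 10.
Augment S→B→C→T: bottleneck 1, flow now 11.
No augmenting path remains; maximum flow = 11.
In the residual graph, reachable from S: {S, A}.
Min-cut edges: S→B (9), S→T (2); capacity 9 + 2 = 11.
This cut is saturated, so no flow can exceed 11.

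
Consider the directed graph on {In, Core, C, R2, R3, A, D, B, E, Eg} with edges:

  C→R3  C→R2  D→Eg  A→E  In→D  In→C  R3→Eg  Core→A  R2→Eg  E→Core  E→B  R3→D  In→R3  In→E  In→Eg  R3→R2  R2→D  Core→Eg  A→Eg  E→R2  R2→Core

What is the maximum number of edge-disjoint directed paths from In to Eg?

Assign every edge capacity 1; by Menger, the answer equals the max flow.
Path In→Eg (+1); total 1.
Path In→R3→Eg (+1); total 2.
Path In→D→Eg (+1); total 3.
Path In→C→R2→Eg (+1); total 4.
Path In→E→Core→Eg (+1); total 5.
No residual In→Eg path; max flow = 5.
Certifying cut of size 5: {In→C, In→D, In→E, In→Eg, In→R3}.

5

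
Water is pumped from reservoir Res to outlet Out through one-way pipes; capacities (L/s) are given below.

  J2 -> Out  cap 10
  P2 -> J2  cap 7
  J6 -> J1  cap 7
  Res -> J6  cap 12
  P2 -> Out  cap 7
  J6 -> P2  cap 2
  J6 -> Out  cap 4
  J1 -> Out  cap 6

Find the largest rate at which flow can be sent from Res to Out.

12

Augment Res→J6→Out: bottleneck 4, flow now 4.
Augment Res→J6→J1→Out: bottleneck 6, flow now 10.
Augment Res→J6→P2→Out: bottleneck 2, flow now 12.
No augmenting path remains; maximum flow = 12.
In the residual graph, reachable from Res: {Res}.
Min-cut edges: Res→J6 (12); capacity 12 = 12.
This cut is saturated, so no flow can exceed 12.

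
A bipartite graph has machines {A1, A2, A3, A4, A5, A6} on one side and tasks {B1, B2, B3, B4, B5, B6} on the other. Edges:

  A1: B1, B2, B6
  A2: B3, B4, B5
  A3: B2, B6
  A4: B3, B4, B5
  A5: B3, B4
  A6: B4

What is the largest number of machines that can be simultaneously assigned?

5

Unit-capacity flow: source→left, listed edges, right→sink; max matching = max flow.
Augmenting path A1→B1 (+1); matched 1.
Augmenting path A2→B3 (+1); matched 2.
Augmenting path A3→B2 (+1); matched 3.
Augmenting path A4→B4 (+1); matched 4.
Augmenting path A5→B3→A2→B5 (+1); matched 5.
No augmenting path remains; maximum matching = 5.
König certificate: {A1, A3, B3, B4, B5} is a vertex cover of size 5 (every listed pair touches it), so no matching can be larger.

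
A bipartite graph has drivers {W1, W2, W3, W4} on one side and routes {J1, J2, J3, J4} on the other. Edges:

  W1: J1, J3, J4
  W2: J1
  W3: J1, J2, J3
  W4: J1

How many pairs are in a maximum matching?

Unit-capacity flow: source→left, listed edges, right→sink; max matching = max flow.
Augmenting path W1→J1 (+1); matched 1.
Augmenting path W3→J2 (+1); matched 2.
Augmenting path W2→J1→W1→J3 (+1); matched 3.
No augmenting path remains; maximum matching = 3.
König certificate: {W1, W3, J1} is a vertex cover of size 3 (every listed pair touches it), so no matching can be larger.

3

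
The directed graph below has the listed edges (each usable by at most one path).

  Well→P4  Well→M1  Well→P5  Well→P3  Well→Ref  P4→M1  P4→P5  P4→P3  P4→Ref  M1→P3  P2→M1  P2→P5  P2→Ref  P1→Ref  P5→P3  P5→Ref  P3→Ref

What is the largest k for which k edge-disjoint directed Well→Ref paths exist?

Assign every edge capacity 1; by Menger, the answer equals the max flow.
Path Well→Ref (+1); total 1.
Path Well→P4→Ref (+1); total 2.
Path Well→P5→Ref (+1); total 3.
Path Well→P3→Ref (+1); total 4.
No residual Well→Ref path; max flow = 4.
Certifying cut of size 4: {P3→Ref, Well→P4, Well→P5, Well→Ref}.

4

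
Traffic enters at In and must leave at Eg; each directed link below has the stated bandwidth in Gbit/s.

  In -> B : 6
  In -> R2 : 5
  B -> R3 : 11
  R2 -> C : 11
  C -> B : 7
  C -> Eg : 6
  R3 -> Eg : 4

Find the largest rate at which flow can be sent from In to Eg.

9

Augment In→B→R3→Eg: bottleneck 4, flow now 4.
Augment In→R2→C→Eg: bottleneck 5, flow now 9.
No augmenting path remains; maximum flow = 9.
In the residual graph, reachable from In: {In, B, R3}.
Min-cut edges: In→R2 (5), R3→Eg (4); capacity 5 + 4 = 9.
This cut is saturated, so no flow can exceed 9.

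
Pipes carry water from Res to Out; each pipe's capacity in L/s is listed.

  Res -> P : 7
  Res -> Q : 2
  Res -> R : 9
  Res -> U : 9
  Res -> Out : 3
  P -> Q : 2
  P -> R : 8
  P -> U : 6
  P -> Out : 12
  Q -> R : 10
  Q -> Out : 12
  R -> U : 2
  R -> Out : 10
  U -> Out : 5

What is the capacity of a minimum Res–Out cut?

Augment Res→Out: bottleneck 3, flow now 3.
Augment Res→P→Out: bottleneck 7, flow now 10.
Augment Res→Q→Out: bottleneck 2, flow now 12.
Augment Res→R→Out: bottleneck 9, flow now 21.
Augment Res→U→Out: bottleneck 5, flow now 26.
No augmenting path remains; maximum flow = 26.
By max-flow min-cut, the minimum cut capacity equals the max flow.
In the residual graph, reachable from Res: {Res, U}.
Min-cut edges: Res→P (7), Res→Q (2), Res→R (9), Res→Out (3), U→Out (5); capacity 7 + 2 + 9 + 3 + 5 = 26.

26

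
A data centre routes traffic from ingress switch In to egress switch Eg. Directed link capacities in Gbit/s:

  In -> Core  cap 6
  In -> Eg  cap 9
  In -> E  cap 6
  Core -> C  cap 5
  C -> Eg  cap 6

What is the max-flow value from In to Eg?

14

Augment In→Eg: bottleneck 9, flow now 9.
Augment In→Core→C→Eg: bottleneck 5, flow now 14.
No augmenting path remains; maximum flow = 14.
In the residual graph, reachable from In: {In, Core, E}.
Min-cut edges: In→Eg (9), Core→C (5); capacity 9 + 5 = 14.
This cut is saturated, so no flow can exceed 14.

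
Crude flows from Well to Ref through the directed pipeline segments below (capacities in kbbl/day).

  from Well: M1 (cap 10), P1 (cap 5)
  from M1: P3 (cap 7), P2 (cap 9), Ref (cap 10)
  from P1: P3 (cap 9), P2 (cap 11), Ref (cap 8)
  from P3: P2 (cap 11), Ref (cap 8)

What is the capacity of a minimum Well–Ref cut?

Augment Well→M1→Ref: bottleneck 10, flow now 10.
Augment Well→P1→Ref: bottleneck 5, flow now 15.
No augmenting path remains; maximum flow = 15.
By max-flow min-cut, the minimum cut capacity equals the max flow.
In the residual graph, reachable from Well: {Well}.
Min-cut edges: Well→M1 (10), Well→P1 (5); capacity 10 + 5 = 15.

15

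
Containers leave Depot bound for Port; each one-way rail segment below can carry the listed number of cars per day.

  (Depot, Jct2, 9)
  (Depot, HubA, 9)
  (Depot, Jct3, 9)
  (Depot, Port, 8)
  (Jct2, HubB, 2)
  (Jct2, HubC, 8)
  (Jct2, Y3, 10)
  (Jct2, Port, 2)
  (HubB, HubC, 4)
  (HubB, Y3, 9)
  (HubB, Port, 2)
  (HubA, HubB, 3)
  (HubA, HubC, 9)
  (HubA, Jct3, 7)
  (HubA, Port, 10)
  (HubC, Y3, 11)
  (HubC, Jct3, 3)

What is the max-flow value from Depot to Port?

Augment Depot→Port: bottleneck 8, flow now 8.
Augment Depot→Jct2→Port: bottleneck 2, flow now 10.
Augment Depot→HubA→Port: bottleneck 9, flow now 19.
Augment Depot→Jct2→HubB→Port: bottleneck 2, flow now 21.
No augmenting path remains; maximum flow = 21.
In the residual graph, reachable from Depot: {Depot, Jct2, HubC, Y3, Jct3}.
Min-cut edges: Depot→HubA (9), Depot→Port (8), Jct2→HubB (2), Jct2→Port (2); capacity 9 + 8 + 2 + 2 = 21.
This cut is saturated, so no flow can exceed 21.

21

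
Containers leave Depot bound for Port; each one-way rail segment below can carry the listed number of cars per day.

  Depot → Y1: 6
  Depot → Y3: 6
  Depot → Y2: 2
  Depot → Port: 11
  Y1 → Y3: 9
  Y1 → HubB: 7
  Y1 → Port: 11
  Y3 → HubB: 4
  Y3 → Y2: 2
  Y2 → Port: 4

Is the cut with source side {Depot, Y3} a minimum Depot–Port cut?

Given cut capacity: 6 + 2 + 11 + 4 + 2 = 25.
Augment Depot→Port: bottleneck 11, flow now 11.
Augment Depot→Y1→Port: bottleneck 6, flow now 17.
Augment Depot→Y2→Port: bottleneck 2, flow now 19.
Augment Depot→Y3→Y2→Port: bottleneck 2, flow now 21.
No augmenting path remains; maximum flow = 21.
In the residual graph, reachable from Depot: {Depot, Y3, HubB}.
Min-cut edges: Depot→Y1 (6), Depot→Y2 (2), Depot→Port (11), Y3→Y2 (2); capacity 6 + 2 + 11 + 2 = 21.
Cut capacity 25 exceeds the max flow 21, so it is not minimum.

No — its capacity is 25, but the minimum cut has capacity 21.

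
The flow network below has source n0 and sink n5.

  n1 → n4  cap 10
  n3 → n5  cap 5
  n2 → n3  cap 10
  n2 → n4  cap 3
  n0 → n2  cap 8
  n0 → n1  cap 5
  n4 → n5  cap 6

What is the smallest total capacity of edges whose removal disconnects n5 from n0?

Augment n0→n1→n4→n5: bottleneck 5, flow now 5.
Augment n0→n2→n3→n5: bottleneck 5, flow now 10.
Augment n0→n2→n4→n5: bottleneck 1, flow now 11.
No augmenting path remains; maximum flow = 11.
By max-flow min-cut, the minimum cut capacity equals the max flow.
In the residual graph, reachable from n0: {n0, n1, n2, n3, n4}.
Min-cut edges: n3→n5 (5), n4→n5 (6); capacity 5 + 6 = 11.

11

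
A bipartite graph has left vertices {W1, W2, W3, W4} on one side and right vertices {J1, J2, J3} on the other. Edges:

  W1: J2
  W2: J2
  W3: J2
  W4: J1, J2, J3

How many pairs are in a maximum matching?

Unit-capacity flow: source→left, listed edges, right→sink; max matching = max flow.
Augmenting path W1→J2 (+1); matched 1.
Augmenting path W4→J1 (+1); matched 2.
No augmenting path remains; maximum matching = 2.
König certificate: {W4, J2} is a vertex cover of size 2 (every listed pair touches it), so no matching can be larger.

2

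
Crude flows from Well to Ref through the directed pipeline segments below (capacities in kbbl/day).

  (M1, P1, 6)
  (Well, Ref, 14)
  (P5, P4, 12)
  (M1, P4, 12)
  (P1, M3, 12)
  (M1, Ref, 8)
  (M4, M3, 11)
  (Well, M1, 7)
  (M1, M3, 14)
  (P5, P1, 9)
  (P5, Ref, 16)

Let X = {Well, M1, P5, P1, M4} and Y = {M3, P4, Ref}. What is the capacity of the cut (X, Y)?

99

Edges leaving {Well, M1, P5, P1, M4}: Well→Ref (14), M1→M3 (14), M1→P4 (12), M1→Ref (8), P5→P4 (12), P5→Ref (16), P1→M3 (12), M4→M3 (11).
Cut capacity = 14 + 14 + 12 + 8 + 12 + 16 + 12 + 11 = 99.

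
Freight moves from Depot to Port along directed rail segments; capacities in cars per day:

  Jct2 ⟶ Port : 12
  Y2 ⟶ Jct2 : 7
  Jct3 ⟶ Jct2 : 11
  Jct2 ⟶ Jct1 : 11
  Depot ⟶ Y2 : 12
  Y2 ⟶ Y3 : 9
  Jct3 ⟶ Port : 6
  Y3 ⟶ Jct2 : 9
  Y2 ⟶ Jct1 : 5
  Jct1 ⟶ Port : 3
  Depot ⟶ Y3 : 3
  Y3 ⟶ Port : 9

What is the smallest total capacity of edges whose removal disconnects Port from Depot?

15

Augment Depot→Y3→Port: bottleneck 3, flow now 3.
Augment Depot→Y2→Y3→Port: bottleneck 6, flow now 9.
Augment Depot→Y2→Jct2→Port: bottleneck 6, flow now 15.
No augmenting path remains; maximum flow = 15.
By max-flow min-cut, the minimum cut capacity equals the max flow.
In the residual graph, reachable from Depot: {Depot}.
Min-cut edges: Depot→Y2 (12), Depot→Y3 (3); capacity 12 + 3 = 15.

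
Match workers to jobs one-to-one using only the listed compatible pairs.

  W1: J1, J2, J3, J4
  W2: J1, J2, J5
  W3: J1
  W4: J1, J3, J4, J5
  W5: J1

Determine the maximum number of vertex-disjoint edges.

4

Unit-capacity flow: source→left, listed edges, right→sink; max matching = max flow.
Augmenting path W1→J1 (+1); matched 1.
Augmenting path W2→J2 (+1); matched 2.
Augmenting path W4→J3 (+1); matched 3.
Augmenting path W3→J1→W1→J4 (+1); matched 4.
No augmenting path remains; maximum matching = 4.
König certificate: {W1, W2, W4, J1} is a vertex cover of size 4 (every listed pair touches it), so no matching can be larger.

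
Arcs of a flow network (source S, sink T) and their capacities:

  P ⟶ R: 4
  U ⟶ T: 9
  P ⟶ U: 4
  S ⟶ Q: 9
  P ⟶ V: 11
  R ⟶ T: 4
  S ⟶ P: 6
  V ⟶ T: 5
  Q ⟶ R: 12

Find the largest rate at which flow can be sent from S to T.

Augment S→P→R→T: bottleneck 4, flow now 4.
Augment S→P→U→T: bottleneck 2, flow now 6.
Augment S→Q→R→P→U→T: bottleneck 2, flow now 8. (uses reverse residual edge)
Augment S→Q→R→P→V→T: bottleneck 2, flow now 10. (uses reverse residual edge)
No augmenting path remains; maximum flow = 10.
In the residual graph, reachable from S: {S, Q, R}.
Min-cut edges: S→P (6), R→T (4); capacity 6 + 4 = 10.
This cut is saturated, so no flow can exceed 10.

10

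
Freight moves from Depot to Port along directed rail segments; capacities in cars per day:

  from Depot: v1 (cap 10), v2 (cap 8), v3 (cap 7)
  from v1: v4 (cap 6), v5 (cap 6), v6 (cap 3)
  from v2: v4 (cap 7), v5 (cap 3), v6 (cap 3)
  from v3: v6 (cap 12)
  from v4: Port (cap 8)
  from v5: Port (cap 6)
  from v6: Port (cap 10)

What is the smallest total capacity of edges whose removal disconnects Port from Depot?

Augment Depot→v1→v4→Port: bottleneck 6, flow now 6.
Augment Depot→v1→v5→Port: bottleneck 4, flow now 10.
Augment Depot→v2→v4→Port: bottleneck 2, flow now 12.
Augment Depot→v2→v5→Port: bottleneck 2, flow now 14.
Augment Depot→v2→v6→Port: bottleneck 3, flow now 17.
Augment Depot→v3→v6→Port: bottleneck 7, flow now 24.
No augmenting path remains; maximum flow = 24.
By max-flow min-cut, the minimum cut capacity equals the max flow.
In the residual graph, reachable from Depot: {Depot, v1, v2, v3, v4, v5, v6}.
Min-cut edges: v4→Port (8), v5→Port (6), v6→Port (10); capacity 8 + 6 + 10 = 24.

24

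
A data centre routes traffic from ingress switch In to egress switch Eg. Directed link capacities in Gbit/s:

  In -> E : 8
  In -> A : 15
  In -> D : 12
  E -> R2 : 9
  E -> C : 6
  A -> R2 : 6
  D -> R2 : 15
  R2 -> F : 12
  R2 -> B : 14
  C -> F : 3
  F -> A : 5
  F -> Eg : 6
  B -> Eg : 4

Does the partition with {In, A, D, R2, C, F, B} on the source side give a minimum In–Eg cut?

No — its capacity is 18, but the minimum cut has capacity 10.

Given cut capacity: 8 + 6 + 4 = 18.
Augment In→E→R2→F→Eg: bottleneck 6, flow now 6.
Augment In→E→R2→B→Eg: bottleneck 2, flow now 8.
Augment In→A→R2→B→Eg: bottleneck 2, flow now 10.
No augmenting path remains; maximum flow = 10.
In the residual graph, reachable from In: {In, E, A, D, R2, C, F, B}.
Min-cut edges: F→Eg (6), B→Eg (4); capacity 6 + 4 = 10.
Cut capacity 18 exceeds the max flow 10, so it is not minimum.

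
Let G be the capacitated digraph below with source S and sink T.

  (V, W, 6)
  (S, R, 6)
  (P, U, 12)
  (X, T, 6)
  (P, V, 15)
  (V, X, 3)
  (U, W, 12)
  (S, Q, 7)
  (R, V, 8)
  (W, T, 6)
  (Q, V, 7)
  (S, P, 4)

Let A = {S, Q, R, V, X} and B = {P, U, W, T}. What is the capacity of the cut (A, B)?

Edges leaving {S, Q, R, V, X}: S→P (4), V→W (6), X→T (6).
Cut capacity = 4 + 6 + 6 = 16.

16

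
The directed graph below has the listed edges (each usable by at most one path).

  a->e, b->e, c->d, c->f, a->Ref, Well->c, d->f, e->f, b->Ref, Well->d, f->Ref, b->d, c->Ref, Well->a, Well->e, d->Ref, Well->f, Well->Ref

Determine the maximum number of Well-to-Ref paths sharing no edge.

5

Assign every edge capacity 1; by Menger, the answer equals the max flow.
Path Well→Ref (+1); total 1.
Path Well→a→Ref (+1); total 2.
Path Well→c→Ref (+1); total 3.
Path Well→d→Ref (+1); total 4.
Path Well→f→Ref (+1); total 5.
No residual Well→Ref path; max flow = 5.
Certifying cut of size 5: {Well→Ref, Well→a, Well→c, Well→d, f→Ref}.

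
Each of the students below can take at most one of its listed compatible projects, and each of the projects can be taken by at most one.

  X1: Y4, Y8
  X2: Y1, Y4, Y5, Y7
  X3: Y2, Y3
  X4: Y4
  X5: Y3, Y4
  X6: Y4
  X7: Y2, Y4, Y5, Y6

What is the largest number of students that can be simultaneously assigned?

Unit-capacity flow: source→left, listed edges, right→sink; max matching = max flow.
Augmenting path X1→Y4 (+1); matched 1.
Augmenting path X2→Y1 (+1); matched 2.
Augmenting path X3→Y2 (+1); matched 3.
Augmenting path X5→Y3 (+1); matched 4.
Augmenting path X7→Y5 (+1); matched 5.
Augmenting path X4→Y4→X1→Y8 (+1); matched 6.
No augmenting path remains; maximum matching = 6.
König certificate: {X1, X2, X3, X5, X7, Y4} is a vertex cover of size 6 (every listed pair touches it), so no matching can be larger.

6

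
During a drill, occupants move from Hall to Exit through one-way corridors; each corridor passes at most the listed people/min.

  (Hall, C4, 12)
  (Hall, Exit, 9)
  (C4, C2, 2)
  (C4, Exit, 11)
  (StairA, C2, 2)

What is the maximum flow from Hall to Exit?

Augment Hall→Exit: bottleneck 9, flow now 9.
Augment Hall→C4→Exit: bottleneck 11, flow now 20.
No augmenting path remains; maximum flow = 20.
In the residual graph, reachable from Hall: {Hall, C4, C2}.
Min-cut edges: Hall→Exit (9), C4→Exit (11); capacity 9 + 11 = 20.
This cut is saturated, so no flow can exceed 20.

20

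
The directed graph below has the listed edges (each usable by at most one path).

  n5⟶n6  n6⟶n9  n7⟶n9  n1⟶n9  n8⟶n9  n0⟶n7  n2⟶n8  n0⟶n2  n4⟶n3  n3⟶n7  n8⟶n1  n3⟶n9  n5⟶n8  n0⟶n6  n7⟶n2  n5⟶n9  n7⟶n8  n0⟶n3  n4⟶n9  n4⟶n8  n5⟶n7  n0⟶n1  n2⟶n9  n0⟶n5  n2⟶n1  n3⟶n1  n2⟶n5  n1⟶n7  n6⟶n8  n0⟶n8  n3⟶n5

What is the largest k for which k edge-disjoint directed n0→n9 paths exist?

7

Assign every edge capacity 1; by Menger, the answer equals the max flow.
Path n0→n1→n9 (+1); total 1.
Path n0→n2→n9 (+1); total 2.
Path n0→n3→n9 (+1); total 3.
Path n0→n5→n9 (+1); total 4.
Path n0→n6→n9 (+1); total 5.
Path n0→n7→n9 (+1); total 6.
Path n0→n8→n9 (+1); total 7.
No residual n0→n9 path; max flow = 7.
Certifying cut of size 7: {n0→n1, n0→n2, n0→n3, n0→n5, n0→n6, n0→n7, n0→n8}.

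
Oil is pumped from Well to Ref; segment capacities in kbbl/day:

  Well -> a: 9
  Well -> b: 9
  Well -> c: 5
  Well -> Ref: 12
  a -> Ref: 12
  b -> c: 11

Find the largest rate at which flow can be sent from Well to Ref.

Augment Well→Ref: bottleneck 12, flow now 12.
Augment Well→a→Ref: bottleneck 9, flow now 21.
No augmenting path remains; maximum flow = 21.
In the residual graph, reachable from Well: {Well, b, c}.
Min-cut edges: Well→a (9), Well→Ref (12); capacity 9 + 12 = 21.
This cut is saturated, so no flow can exceed 21.

21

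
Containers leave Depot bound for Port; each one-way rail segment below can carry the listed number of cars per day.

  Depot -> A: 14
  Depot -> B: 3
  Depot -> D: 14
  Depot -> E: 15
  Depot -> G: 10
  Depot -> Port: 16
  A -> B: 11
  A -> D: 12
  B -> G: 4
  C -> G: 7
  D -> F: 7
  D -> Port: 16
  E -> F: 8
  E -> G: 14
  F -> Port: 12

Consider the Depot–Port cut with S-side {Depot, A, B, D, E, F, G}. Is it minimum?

Yes — it is a minimum cut (capacity 44).

Given cut capacity: 16 + 16 + 12 = 44.
Augment Depot→Port: bottleneck 16, flow now 16.
Augment Depot→D→Port: bottleneck 14, flow now 30.
Augment Depot→A→D→Port: bottleneck 2, flow now 32.
Augment Depot→E→F→Port: bottleneck 8, flow now 40.
Augment Depot→A→D→F→Port: bottleneck 4, flow now 44.
No augmenting path remains; maximum flow = 44.
Cut capacity 44 equals the max flow, so it is a minimum cut.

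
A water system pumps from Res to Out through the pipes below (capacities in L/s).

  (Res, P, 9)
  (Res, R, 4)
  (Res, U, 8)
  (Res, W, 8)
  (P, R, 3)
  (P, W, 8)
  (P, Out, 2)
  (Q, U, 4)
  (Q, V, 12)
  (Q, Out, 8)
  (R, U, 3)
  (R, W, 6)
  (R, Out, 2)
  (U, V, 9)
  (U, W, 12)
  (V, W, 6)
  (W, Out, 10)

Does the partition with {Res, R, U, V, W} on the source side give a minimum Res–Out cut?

No — its capacity is 21, but the minimum cut has capacity 14.

Given cut capacity: 9 + 2 + 10 = 21.
Augment Res→P→Out: bottleneck 2, flow now 2.
Augment Res→R→Out: bottleneck 2, flow now 4.
Augment Res→W→Out: bottleneck 8, flow now 12.
Augment Res→P→W→Out: bottleneck 2, flow now 14.
No augmenting path remains; maximum flow = 14.
In the residual graph, reachable from Res: {Res, P, R, U, V, W}.
Min-cut edges: P→Out (2), R→Out (2), W→Out (10); capacity 2 + 2 + 10 = 14.
Cut capacity 21 exceeds the max flow 14, so it is not minimum.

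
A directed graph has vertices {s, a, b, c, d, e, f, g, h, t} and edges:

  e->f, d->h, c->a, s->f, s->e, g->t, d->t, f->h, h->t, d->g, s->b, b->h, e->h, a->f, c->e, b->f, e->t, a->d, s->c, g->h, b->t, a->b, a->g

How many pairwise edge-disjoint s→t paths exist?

4

Assign every edge capacity 1; by Menger, the answer equals the max flow.
Path s→b→t (+1); total 1.
Path s→e→t (+1); total 2.
Path s→f→h→t (+1); total 3.
Path s→c→a→d→t (+1); total 4.
No residual s→t path; max flow = 4.
Certifying cut of size 4: {s→b, s→c, s→e, s→f}.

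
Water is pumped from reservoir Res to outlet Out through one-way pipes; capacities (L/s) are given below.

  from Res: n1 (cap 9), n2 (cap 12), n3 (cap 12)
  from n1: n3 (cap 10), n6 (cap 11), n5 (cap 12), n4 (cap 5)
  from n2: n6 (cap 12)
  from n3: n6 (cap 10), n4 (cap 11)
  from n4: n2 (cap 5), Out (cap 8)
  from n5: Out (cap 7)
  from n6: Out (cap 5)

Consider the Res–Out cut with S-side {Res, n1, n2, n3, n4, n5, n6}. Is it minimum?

Yes — it is a minimum cut (capacity 20).

Given cut capacity: 8 + 7 + 5 = 20.
Augment Res→n1→n4→Out: bottleneck 5, flow now 5.
Augment Res→n1→n5→Out: bottleneck 4, flow now 9.
Augment Res→n2→n6→Out: bottleneck 5, flow now 14.
Augment Res→n3→n4→Out: bottleneck 3, flow now 17.
Augment Res→n3→n4→n1→n5→Out: bottleneck 3, flow now 20. (uses reverse residual edge)
No augmenting path remains; maximum flow = 20.
Cut capacity 20 equals the max flow, so it is a minimum cut.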